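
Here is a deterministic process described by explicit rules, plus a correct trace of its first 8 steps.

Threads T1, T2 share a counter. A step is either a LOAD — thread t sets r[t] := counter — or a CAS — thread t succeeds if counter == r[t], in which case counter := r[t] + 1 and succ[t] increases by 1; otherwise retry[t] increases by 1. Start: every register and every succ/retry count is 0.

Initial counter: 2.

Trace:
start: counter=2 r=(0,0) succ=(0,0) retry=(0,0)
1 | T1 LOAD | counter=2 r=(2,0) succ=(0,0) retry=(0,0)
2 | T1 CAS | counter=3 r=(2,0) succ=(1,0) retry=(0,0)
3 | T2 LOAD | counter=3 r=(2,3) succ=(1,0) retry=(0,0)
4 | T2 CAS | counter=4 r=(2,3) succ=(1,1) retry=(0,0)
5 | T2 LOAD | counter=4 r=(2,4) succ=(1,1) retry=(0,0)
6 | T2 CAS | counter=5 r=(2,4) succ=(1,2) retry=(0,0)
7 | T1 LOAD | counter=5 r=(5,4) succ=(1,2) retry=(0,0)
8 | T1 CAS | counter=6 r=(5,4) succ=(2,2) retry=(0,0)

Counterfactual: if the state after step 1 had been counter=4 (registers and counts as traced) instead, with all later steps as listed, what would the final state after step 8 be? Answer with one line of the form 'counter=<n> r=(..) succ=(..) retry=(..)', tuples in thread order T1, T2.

state after step 1 := counter=4 r=(2,0) succ=(0,0) retry=(0,0)
2 | T1 CAS | counter=4 r=(2,0) succ=(0,0) retry=(1,0)
3 | T2 LOAD | counter=4 r=(2,4) succ=(0,0) retry=(1,0)
4 | T2 CAS | counter=5 r=(2,4) succ=(0,1) retry=(1,0)
5 | T2 LOAD | counter=5 r=(2,5) succ=(0,1) retry=(1,0)
6 | T2 CAS | counter=6 r=(2,5) succ=(0,2) retry=(1,0)
7 | T1 LOAD | counter=6 r=(6,5) succ=(0,2) retry=(1,0)
8 | T1 CAS | counter=7 r=(6,5) succ=(1,2) retry=(1,0)

counter=7 r=(6,5) succ=(1,2) retry=(1,0)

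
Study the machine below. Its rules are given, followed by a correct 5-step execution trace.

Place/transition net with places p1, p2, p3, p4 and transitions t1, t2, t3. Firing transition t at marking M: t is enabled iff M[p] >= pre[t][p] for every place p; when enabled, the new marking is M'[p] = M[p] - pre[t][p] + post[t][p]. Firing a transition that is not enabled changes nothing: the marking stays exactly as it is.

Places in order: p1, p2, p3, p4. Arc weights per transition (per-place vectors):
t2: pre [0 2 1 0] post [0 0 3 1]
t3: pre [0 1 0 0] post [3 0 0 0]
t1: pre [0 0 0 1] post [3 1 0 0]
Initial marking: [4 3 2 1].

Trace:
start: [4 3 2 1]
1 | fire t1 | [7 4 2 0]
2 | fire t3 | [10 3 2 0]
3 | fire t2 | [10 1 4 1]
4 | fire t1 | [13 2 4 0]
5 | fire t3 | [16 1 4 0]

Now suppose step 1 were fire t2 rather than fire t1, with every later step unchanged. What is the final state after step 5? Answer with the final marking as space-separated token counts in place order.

13 0 4 1

(re-executing from step 1 with the substitution; state before step 1: [4 3 2 1])
1 | fire t2 | [4 1 4 2]
2 | fire t3 | [7 0 4 2]
3 | fire t2 | [7 0 4 2]
4 | fire t1 | [10 1 4 1]
5 | fire t3 | [13 0 4 1]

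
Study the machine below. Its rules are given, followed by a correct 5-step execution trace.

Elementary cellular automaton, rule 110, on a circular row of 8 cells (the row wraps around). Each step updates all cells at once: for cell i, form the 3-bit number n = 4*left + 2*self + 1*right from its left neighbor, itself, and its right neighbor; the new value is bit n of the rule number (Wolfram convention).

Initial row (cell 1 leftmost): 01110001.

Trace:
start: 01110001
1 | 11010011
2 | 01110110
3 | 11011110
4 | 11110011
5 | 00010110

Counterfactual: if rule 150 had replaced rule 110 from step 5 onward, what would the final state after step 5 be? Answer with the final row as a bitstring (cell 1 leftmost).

11101101

(re-executing step 5 under rule 150; state before step 5: 11110011)
5 | 11101101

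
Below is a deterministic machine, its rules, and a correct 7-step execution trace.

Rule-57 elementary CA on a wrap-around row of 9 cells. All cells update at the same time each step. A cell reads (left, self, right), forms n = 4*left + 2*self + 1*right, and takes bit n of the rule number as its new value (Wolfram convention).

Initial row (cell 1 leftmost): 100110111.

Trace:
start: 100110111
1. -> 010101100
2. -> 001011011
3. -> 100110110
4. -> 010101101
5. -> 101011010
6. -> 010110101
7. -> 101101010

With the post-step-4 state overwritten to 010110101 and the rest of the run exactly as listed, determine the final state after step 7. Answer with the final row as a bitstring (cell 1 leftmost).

state after step 4 := 010110101
5. -> 101101010
6. -> 011010101
7. -> 110101010

110101010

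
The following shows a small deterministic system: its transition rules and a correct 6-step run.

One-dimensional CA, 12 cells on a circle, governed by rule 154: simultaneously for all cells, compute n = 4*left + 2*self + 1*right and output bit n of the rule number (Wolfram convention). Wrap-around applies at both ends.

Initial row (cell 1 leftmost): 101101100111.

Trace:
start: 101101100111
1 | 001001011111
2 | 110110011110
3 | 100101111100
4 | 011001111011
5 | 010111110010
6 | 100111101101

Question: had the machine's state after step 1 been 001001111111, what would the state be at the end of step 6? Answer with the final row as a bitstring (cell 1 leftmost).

state after step 1 := 001001111111
2 | 110111111110
3 | 100111111100
4 | 011111111011
5 | 011111110010
6 | 111111101101

111111101101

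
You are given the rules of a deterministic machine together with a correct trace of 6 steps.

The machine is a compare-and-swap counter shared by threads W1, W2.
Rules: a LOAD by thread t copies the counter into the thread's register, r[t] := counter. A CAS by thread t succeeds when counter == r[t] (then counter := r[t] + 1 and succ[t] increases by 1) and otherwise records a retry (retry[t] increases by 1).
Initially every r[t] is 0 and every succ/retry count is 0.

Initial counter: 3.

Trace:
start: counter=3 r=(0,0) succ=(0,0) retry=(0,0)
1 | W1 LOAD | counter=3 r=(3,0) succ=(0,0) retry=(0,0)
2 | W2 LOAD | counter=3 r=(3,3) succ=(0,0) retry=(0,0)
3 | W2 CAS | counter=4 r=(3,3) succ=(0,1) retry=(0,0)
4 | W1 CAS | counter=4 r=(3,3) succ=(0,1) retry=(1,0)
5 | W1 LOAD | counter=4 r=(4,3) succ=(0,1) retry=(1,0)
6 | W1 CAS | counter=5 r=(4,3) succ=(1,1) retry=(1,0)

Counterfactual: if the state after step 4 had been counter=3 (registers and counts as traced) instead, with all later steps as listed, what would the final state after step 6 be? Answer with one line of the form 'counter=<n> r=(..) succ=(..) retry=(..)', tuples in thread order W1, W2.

counter=4 r=(3,3) succ=(1,1) retry=(1,0)

state after step 4 := counter=3 r=(3,3) succ=(0,1) retry=(1,0)
5 | W1 LOAD | counter=3 r=(3,3) succ=(0,1) retry=(1,0)
6 | W1 CAS | counter=4 r=(3,3) succ=(1,1) retry=(1,0)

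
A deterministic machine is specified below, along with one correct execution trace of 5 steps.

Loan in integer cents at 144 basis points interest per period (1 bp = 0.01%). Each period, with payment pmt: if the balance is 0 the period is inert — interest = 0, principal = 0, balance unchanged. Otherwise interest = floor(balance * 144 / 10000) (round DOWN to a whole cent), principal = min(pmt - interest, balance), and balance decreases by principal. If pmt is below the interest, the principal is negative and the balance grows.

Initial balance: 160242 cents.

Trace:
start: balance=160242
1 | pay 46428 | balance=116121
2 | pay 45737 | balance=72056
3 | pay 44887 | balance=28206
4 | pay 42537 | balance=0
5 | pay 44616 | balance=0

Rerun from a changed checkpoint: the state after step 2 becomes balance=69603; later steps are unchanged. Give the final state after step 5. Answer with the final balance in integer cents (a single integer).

state after step 2 := balance=69603
3 | pay 44887 | balance=25718
4 | pay 42537 | balance=0
5 | pay 44616 | balance=0

0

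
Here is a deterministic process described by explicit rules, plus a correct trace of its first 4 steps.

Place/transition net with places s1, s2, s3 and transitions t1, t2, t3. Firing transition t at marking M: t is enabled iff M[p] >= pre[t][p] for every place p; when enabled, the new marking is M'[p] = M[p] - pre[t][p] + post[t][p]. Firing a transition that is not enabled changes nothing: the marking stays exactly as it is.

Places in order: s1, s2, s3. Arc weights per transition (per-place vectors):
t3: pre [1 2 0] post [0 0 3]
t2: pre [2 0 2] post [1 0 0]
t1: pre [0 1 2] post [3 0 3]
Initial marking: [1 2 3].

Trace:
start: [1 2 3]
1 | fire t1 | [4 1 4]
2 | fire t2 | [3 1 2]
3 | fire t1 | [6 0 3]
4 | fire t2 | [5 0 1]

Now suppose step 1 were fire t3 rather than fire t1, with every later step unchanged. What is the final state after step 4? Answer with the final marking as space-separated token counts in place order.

0 0 6

(re-executing from step 1 with the substitution; state before step 1: [1 2 3])
1 | fire t3 | [0 0 6]
2 | fire t2 | [0 0 6]
3 | fire t1 | [0 0 6]
4 | fire t2 | [0 0 6]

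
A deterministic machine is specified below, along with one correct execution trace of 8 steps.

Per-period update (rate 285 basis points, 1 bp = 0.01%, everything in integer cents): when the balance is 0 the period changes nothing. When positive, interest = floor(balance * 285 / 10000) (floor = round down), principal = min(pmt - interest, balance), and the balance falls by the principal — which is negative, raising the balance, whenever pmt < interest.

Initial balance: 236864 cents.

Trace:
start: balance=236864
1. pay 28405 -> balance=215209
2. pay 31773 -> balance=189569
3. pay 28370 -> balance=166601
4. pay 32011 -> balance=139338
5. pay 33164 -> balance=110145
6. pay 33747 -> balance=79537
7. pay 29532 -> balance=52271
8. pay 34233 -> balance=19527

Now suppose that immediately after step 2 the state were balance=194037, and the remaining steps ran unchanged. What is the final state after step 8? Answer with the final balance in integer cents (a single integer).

state after step 2 := balance=194037
3. pay 28370 -> balance=171197
4. pay 32011 -> balance=144065
5. pay 33164 -> balance=115006
6. pay 33747 -> balance=84536
7. pay 29532 -> balance=57413
8. pay 34233 -> balance=24816

24816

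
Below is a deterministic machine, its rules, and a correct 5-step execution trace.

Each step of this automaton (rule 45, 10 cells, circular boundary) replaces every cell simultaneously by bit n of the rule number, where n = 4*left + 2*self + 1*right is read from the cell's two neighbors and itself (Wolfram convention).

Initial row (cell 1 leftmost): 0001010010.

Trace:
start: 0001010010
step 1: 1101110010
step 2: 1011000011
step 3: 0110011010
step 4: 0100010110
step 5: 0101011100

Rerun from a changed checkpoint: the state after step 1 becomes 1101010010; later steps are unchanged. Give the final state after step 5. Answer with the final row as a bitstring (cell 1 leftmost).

state after step 1 := 1101010010
step 2: 1011110011
step 3: 0110000010
step 4: 0100111010
step 5: 0100100110

0100100110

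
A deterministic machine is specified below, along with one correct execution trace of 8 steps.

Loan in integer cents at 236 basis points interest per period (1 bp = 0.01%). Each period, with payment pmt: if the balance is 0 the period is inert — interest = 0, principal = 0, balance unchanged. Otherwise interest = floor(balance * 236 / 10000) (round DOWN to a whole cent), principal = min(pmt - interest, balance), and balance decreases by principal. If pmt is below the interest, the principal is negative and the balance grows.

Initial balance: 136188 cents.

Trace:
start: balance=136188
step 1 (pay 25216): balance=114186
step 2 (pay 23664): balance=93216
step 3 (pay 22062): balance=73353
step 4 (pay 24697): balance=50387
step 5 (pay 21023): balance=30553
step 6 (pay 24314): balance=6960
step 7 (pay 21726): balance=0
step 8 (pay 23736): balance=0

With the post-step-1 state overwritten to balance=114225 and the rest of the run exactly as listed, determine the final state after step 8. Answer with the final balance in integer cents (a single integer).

state after step 1 := balance=114225
step 2 (pay 23664): balance=93256
step 3 (pay 22062): balance=73394
step 4 (pay 24697): balance=50429
step 5 (pay 21023): balance=30596
step 6 (pay 24314): balance=7004
step 7 (pay 21726): balance=0
step 8 (pay 23736): balance=0

0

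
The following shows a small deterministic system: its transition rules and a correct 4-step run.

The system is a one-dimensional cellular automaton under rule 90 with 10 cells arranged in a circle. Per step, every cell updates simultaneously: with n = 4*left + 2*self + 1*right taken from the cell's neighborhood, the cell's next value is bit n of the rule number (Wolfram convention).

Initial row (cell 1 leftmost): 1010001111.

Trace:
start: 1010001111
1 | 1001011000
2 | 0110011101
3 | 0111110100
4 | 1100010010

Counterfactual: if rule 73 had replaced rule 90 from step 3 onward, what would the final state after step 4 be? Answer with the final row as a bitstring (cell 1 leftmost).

0110000001

(re-executing steps 3..4 under rule 73; state before step 3: 0110011101)
3 | 0110010100
4 | 0110000001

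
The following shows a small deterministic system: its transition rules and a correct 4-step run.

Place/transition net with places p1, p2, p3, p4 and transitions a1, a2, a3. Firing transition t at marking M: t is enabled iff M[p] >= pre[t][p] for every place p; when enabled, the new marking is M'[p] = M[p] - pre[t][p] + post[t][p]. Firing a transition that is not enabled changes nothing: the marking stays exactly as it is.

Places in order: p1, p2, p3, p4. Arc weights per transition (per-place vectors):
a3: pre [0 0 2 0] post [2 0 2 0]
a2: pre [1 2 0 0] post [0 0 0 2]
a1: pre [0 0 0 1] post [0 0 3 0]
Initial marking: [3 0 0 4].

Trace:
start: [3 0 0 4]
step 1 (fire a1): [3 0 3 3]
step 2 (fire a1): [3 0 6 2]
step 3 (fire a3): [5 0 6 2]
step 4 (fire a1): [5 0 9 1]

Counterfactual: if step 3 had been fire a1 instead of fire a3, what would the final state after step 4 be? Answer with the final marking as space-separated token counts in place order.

(re-executing from step 3 with the substitution; state before step 3: [3 0 6 2])
step 3 (fire a1): [3 0 9 1]
step 4 (fire a1): [3 0 12 0]

3 0 12 0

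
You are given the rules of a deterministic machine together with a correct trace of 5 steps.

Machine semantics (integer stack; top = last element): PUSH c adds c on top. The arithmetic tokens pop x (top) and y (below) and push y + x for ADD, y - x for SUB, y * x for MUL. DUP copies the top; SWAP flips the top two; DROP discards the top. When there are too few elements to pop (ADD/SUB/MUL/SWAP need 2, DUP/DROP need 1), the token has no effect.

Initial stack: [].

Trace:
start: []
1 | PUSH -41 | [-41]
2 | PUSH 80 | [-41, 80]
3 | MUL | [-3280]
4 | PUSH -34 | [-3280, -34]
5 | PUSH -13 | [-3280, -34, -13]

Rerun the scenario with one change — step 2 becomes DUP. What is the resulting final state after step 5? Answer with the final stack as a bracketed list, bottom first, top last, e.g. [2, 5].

[1681, -34, -13]

(re-executing from step 2 with the substitution; state before step 2: [-41])
2 | DUP | [-41, -41]
3 | MUL | [1681]
4 | PUSH -34 | [1681, -34]
5 | PUSH -13 | [1681, -34, -13]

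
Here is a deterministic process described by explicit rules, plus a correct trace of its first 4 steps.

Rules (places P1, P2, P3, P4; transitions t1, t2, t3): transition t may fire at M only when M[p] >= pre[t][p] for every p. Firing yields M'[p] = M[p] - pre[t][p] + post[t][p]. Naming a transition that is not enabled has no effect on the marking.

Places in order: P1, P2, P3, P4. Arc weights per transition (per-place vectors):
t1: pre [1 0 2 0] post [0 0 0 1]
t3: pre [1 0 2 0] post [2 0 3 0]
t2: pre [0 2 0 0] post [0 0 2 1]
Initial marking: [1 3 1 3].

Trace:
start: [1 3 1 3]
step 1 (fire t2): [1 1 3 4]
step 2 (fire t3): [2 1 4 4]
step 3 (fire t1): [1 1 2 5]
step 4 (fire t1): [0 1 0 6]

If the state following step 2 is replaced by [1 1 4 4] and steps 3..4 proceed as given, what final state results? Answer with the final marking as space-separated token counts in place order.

0 1 2 5

state after step 2 := [1 1 4 4]
step 3 (fire t1): [0 1 2 5]
step 4 (fire t1): [0 1 2 5]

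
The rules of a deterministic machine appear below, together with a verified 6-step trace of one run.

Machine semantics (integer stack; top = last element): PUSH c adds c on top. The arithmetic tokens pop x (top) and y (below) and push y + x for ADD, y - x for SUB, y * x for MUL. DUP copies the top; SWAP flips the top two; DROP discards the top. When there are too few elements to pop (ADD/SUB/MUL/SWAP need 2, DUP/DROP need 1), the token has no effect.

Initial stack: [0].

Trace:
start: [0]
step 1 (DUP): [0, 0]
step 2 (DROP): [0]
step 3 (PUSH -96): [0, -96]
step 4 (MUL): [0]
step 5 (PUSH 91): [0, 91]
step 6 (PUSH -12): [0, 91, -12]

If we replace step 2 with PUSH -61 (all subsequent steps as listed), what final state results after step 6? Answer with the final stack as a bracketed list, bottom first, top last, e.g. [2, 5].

[0, 0, 5856, 91, -12]

(re-executing from step 2 with the substitution; state before step 2: [0, 0])
step 2 (PUSH -61): [0, 0, -61]
step 3 (PUSH -96): [0, 0, -61, -96]
step 4 (MUL): [0, 0, 5856]
step 5 (PUSH 91): [0, 0, 5856, 91]
step 6 (PUSH -12): [0, 0, 5856, 91, -12]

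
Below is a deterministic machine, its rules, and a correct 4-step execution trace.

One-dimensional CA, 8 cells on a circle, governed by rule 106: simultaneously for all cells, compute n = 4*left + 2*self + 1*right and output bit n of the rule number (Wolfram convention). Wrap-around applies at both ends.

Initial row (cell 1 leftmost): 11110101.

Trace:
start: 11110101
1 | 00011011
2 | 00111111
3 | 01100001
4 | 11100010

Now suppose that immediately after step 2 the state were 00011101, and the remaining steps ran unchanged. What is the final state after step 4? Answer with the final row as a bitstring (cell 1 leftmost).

01111110

state after step 2 := 00011101
3 | 00110110
4 | 01111110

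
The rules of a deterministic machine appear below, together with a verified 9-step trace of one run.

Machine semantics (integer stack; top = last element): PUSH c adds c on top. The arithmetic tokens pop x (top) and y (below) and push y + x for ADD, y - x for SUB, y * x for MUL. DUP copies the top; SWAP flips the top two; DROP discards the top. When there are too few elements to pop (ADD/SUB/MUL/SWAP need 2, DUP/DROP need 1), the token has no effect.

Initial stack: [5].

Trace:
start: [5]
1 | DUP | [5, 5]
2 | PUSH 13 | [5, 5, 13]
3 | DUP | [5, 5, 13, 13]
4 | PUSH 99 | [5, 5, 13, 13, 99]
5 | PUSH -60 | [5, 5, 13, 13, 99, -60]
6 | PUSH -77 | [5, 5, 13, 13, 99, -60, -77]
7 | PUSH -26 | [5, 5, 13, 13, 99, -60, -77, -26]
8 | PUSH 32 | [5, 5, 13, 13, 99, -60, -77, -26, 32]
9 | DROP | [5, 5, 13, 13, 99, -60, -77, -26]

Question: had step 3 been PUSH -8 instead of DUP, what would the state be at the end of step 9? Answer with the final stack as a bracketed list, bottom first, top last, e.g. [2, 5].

(re-executing from step 3 with the substitution; state before step 3: [5, 5, 13])
3 | PUSH -8 | [5, 5, 13, -8]
4 | PUSH 99 | [5, 5, 13, -8, 99]
5 | PUSH -60 | [5, 5, 13, -8, 99, -60]
6 | PUSH -77 | [5, 5, 13, -8, 99, -60, -77]
7 | PUSH -26 | [5, 5, 13, -8, 99, -60, -77, -26]
8 | PUSH 32 | [5, 5, 13, -8, 99, -60, -77, -26, 32]
9 | DROP | [5, 5, 13, -8, 99, -60, -77, -26]

[5, 5, 13, -8, 99, -60, -77, -26]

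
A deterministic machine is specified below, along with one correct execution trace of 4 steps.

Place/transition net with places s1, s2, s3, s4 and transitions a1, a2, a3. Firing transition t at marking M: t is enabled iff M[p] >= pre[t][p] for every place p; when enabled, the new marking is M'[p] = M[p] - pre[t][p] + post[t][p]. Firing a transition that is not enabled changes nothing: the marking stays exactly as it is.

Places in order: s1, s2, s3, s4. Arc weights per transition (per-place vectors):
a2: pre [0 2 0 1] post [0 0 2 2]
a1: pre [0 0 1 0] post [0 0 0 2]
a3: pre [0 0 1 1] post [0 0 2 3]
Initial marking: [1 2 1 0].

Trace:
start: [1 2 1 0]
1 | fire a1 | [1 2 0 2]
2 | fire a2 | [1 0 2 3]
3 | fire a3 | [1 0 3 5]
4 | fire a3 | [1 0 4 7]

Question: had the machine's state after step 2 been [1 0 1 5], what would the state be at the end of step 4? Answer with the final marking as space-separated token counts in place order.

1 0 3 9

state after step 2 := [1 0 1 5]
3 | fire a3 | [1 0 2 7]
4 | fire a3 | [1 0 3 9]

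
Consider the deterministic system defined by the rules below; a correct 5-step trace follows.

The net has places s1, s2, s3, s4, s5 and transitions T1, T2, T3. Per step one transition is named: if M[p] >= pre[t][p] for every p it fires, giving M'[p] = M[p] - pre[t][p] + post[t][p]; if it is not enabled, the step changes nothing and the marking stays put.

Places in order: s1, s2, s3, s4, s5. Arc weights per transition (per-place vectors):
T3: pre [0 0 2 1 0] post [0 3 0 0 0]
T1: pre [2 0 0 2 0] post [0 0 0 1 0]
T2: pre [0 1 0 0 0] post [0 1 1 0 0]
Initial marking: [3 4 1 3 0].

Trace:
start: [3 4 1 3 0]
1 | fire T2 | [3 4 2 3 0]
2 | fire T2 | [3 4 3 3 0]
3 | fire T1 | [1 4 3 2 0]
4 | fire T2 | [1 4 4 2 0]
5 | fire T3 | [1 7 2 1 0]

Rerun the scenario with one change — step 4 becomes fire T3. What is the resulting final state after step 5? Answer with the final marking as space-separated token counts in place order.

1 7 1 1 0

(re-executing from step 4 with the substitution; state before step 4: [1 4 3 2 0])
4 | fire T3 | [1 7 1 1 0]
5 | fire T3 | [1 7 1 1 0]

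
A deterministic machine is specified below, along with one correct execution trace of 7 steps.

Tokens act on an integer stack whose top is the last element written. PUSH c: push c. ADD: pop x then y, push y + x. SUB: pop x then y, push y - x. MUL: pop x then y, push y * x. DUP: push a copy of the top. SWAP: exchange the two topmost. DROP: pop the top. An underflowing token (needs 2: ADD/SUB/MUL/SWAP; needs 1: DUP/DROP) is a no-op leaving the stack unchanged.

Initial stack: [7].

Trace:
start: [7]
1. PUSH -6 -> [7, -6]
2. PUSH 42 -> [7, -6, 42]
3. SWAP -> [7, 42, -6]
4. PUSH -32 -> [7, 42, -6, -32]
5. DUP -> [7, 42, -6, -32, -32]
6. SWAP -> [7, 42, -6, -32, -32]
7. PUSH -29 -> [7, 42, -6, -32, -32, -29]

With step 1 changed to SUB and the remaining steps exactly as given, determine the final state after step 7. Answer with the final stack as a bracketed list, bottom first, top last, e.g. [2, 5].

(re-executing from step 1 with the substitution; state before step 1: [7])
1. SUB -> [7]
2. PUSH 42 -> [7, 42]
3. SWAP -> [42, 7]
4. PUSH -32 -> [42, 7, -32]
5. DUP -> [42, 7, -32, -32]
6. SWAP -> [42, 7, -32, -32]
7. PUSH -29 -> [42, 7, -32, -32, -29]

[42, 7, -32, -32, -29]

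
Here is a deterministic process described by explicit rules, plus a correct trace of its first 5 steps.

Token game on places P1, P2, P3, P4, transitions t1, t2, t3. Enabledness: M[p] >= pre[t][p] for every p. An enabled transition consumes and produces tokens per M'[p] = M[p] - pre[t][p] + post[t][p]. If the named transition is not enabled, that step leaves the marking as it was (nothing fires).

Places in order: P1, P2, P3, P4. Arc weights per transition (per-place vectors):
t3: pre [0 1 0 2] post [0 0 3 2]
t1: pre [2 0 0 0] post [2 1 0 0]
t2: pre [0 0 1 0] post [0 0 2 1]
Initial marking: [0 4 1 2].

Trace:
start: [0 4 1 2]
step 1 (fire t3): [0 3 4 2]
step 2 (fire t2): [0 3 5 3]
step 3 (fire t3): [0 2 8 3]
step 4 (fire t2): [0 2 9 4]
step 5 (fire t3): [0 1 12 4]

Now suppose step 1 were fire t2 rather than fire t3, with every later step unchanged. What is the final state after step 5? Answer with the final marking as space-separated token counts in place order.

0 2 10 5

(re-executing from step 1 with the substitution; state before step 1: [0 4 1 2])
step 1 (fire t2): [0 4 2 3]
step 2 (fire t2): [0 4 3 4]
step 3 (fire t3): [0 3 6 4]
step 4 (fire t2): [0 3 7 5]
step 5 (fire t3): [0 2 10 5]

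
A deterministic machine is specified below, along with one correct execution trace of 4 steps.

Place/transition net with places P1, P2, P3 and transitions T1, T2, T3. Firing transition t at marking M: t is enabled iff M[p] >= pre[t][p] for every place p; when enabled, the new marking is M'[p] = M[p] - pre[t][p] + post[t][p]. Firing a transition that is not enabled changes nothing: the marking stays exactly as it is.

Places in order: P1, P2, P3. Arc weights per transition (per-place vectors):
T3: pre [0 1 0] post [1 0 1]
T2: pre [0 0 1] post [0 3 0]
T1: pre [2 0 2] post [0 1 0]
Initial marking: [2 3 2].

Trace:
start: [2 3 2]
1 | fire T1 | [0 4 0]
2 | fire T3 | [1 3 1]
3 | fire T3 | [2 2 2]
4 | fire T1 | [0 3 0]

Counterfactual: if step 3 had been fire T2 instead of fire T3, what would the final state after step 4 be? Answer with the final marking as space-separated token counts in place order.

1 6 0

(re-executing from step 3 with the substitution; state before step 3: [1 3 1])
3 | fire T2 | [1 6 0]
4 | fire T1 | [1 6 0]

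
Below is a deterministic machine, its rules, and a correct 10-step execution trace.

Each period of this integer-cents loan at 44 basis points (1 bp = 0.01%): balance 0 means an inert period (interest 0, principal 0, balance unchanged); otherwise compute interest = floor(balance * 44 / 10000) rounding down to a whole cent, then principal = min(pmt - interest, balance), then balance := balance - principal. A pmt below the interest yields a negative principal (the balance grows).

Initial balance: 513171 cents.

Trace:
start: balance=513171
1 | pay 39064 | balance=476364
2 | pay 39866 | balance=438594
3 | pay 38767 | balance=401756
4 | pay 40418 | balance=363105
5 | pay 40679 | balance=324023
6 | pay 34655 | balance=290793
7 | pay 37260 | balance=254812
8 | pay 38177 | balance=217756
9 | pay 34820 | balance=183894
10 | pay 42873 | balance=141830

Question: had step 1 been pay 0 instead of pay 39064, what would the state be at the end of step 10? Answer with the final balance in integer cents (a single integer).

(re-executing from step 1 with the substitution; state before step 1: balance=513171)
1 | pay 0 | balance=515428
2 | pay 39866 | balance=477829
3 | pay 38767 | balance=441164
4 | pay 40418 | balance=402687
5 | pay 40679 | balance=363779
6 | pay 34655 | balance=330724
7 | pay 37260 | balance=294919
8 | pay 38177 | balance=258039
9 | pay 34820 | balance=224354
10 | pay 42873 | balance=182468

182468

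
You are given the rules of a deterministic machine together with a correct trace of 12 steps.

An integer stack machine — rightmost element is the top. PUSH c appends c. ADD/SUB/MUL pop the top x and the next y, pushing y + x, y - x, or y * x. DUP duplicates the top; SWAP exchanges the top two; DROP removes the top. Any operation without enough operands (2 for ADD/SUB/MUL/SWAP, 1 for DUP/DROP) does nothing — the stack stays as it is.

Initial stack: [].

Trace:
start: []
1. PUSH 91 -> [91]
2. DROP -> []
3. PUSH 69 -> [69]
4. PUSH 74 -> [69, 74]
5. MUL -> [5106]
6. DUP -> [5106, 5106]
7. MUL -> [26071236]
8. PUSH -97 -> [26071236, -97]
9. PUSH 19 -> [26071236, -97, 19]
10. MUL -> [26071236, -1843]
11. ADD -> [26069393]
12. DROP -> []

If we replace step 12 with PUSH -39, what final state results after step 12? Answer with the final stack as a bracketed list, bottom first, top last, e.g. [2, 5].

[26069393, -39]

(re-executing from step 12 with the substitution; state before step 12: [26069393])
12. PUSH -39 -> [26069393, -39]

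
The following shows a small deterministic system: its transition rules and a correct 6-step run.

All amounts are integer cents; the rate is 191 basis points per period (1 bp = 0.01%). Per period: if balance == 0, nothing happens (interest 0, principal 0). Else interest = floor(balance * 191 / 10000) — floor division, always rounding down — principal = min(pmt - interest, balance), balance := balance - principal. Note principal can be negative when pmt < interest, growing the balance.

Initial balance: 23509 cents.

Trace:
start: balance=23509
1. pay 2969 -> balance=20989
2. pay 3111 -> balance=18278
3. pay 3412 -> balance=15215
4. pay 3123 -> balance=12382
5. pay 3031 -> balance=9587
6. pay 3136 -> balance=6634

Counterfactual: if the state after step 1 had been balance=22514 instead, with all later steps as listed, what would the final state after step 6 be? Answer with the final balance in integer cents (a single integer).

8310

state after step 1 := balance=22514
2. pay 3111 -> balance=19833
3. pay 3412 -> balance=16799
4. pay 3123 -> balance=13996
5. pay 3031 -> balance=11232
6. pay 3136 -> balance=8310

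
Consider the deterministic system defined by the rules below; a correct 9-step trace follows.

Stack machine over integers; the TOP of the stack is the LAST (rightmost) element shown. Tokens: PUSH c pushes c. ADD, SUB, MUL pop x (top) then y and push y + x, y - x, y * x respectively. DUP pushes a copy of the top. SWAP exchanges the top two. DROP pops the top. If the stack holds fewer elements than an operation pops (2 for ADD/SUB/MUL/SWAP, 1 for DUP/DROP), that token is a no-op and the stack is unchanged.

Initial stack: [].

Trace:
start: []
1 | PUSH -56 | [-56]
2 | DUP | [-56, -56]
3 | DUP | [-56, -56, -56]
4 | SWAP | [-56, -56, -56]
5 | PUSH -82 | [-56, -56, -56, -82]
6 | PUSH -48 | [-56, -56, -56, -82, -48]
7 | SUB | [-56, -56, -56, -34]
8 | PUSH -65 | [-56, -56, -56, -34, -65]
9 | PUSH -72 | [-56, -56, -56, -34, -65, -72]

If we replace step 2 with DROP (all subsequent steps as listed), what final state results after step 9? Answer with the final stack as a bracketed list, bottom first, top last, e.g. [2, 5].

(re-executing from step 2 with the substitution; state before step 2: [-56])
2 | DROP | []
3 | DUP | []
4 | SWAP | []
5 | PUSH -82 | [-82]
6 | PUSH -48 | [-82, -48]
7 | SUB | [-34]
8 | PUSH -65 | [-34, -65]
9 | PUSH -72 | [-34, -65, -72]

[-34, -65, -72]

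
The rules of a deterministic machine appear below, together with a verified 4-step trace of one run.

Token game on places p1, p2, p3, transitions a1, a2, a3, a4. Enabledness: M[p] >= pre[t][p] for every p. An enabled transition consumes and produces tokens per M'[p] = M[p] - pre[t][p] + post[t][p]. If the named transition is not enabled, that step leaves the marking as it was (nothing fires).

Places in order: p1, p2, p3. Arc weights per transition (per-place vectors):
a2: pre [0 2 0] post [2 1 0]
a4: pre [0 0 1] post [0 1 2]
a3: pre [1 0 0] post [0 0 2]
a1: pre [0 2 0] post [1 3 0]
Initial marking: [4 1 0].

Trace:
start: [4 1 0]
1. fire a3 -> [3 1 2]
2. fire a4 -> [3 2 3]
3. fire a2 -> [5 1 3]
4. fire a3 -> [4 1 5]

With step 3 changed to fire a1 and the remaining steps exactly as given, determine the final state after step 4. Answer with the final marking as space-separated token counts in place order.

3 3 5

(re-executing from step 3 with the substitution; state before step 3: [3 2 3])
3. fire a1 -> [4 3 3]
4. fire a3 -> [3 3 5]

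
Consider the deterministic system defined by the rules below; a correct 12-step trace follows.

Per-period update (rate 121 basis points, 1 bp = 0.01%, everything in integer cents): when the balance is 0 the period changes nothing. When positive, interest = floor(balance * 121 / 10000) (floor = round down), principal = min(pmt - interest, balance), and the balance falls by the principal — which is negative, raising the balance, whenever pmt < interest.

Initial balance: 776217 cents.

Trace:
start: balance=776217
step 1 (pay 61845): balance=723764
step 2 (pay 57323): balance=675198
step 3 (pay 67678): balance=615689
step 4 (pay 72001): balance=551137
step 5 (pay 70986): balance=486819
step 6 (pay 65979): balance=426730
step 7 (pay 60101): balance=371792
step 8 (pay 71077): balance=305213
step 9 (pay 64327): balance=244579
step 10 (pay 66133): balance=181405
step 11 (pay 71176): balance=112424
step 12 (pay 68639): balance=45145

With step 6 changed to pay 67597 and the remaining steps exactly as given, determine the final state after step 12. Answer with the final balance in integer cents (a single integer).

43405

(re-executing from step 6 with the substitution; state before step 6: balance=486819)
step 6 (pay 67597): balance=425112
step 7 (pay 60101): balance=370154
step 8 (pay 71077): balance=303555
step 9 (pay 64327): balance=242901
step 10 (pay 66133): balance=179707
step 11 (pay 71176): balance=110705
step 12 (pay 68639): balance=43405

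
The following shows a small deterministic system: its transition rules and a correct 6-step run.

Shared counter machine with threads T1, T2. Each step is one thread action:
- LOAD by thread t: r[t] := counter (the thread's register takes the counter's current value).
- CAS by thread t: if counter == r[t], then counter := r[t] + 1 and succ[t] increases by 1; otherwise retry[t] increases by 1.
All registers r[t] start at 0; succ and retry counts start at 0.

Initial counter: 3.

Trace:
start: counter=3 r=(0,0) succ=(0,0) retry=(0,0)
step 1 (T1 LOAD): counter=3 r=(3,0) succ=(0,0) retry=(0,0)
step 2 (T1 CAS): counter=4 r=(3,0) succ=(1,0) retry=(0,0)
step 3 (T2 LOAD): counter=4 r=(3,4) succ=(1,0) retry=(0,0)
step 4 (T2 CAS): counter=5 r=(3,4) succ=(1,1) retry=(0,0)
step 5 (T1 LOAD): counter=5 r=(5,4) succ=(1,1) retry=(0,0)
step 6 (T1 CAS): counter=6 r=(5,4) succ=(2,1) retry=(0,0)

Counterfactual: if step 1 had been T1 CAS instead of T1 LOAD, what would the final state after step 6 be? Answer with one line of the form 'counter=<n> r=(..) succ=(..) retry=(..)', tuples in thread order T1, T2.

counter=5 r=(4,3) succ=(1,1) retry=(2,0)

(re-executing from step 1 with the substitution; state before step 1: counter=3 r=(0,0) succ=(0,0) retry=(0,0))
step 1 (T1 CAS): counter=3 r=(0,0) succ=(0,0) retry=(1,0)
step 2 (T1 CAS): counter=3 r=(0,0) succ=(0,0) retry=(2,0)
step 3 (T2 LOAD): counter=3 r=(0,3) succ=(0,0) retry=(2,0)
step 4 (T2 CAS): counter=4 r=(0,3) succ=(0,1) retry=(2,0)
step 5 (T1 LOAD): counter=4 r=(4,3) succ=(0,1) retry=(2,0)
step 6 (T1 CAS): counter=5 r=(4,3) succ=(1,1) retry=(2,0)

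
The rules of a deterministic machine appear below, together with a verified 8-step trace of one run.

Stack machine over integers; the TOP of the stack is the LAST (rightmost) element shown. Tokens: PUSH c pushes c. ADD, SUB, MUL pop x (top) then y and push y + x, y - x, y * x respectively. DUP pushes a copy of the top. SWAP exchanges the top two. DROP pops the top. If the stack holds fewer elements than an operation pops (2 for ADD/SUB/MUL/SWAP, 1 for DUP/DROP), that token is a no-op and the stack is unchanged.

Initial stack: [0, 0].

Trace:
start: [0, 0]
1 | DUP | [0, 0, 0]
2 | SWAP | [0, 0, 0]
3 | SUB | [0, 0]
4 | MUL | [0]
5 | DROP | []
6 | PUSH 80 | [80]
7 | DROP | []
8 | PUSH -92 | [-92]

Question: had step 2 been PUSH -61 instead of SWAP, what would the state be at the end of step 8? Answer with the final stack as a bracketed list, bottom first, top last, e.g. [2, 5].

[0, -92]

(re-executing from step 2 with the substitution; state before step 2: [0, 0, 0])
2 | PUSH -61 | [0, 0, 0, -61]
3 | SUB | [0, 0, 61]
4 | MUL | [0, 0]
5 | DROP | [0]
6 | PUSH 80 | [0, 80]
7 | DROP | [0]
8 | PUSH -92 | [0, -92]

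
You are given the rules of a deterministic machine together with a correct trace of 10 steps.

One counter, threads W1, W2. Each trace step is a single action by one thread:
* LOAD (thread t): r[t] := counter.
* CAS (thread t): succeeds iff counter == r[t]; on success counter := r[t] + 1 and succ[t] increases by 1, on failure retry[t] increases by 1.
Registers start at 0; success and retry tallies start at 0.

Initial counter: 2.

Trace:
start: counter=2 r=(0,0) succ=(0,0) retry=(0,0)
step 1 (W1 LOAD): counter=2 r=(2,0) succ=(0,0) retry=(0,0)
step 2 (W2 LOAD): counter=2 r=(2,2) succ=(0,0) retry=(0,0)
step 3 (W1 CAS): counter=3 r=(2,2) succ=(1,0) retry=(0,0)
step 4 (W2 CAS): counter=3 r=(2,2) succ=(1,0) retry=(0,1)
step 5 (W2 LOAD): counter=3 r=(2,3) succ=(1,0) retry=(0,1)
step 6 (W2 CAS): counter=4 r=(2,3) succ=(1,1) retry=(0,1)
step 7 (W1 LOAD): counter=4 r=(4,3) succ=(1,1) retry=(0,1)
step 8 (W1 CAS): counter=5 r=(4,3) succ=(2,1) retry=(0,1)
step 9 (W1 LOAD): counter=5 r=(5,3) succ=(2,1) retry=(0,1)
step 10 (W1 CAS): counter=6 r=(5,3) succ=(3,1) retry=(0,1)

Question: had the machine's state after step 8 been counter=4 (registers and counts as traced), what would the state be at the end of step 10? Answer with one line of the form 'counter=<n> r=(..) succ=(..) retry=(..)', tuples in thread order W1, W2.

state after step 8 := counter=4 r=(4,3) succ=(2,1) retry=(0,1)
step 9 (W1 LOAD): counter=4 r=(4,3) succ=(2,1) retry=(0,1)
step 10 (W1 CAS): counter=5 r=(4,3) succ=(3,1) retry=(0,1)

counter=5 r=(4,3) succ=(3,1) retry=(0,1)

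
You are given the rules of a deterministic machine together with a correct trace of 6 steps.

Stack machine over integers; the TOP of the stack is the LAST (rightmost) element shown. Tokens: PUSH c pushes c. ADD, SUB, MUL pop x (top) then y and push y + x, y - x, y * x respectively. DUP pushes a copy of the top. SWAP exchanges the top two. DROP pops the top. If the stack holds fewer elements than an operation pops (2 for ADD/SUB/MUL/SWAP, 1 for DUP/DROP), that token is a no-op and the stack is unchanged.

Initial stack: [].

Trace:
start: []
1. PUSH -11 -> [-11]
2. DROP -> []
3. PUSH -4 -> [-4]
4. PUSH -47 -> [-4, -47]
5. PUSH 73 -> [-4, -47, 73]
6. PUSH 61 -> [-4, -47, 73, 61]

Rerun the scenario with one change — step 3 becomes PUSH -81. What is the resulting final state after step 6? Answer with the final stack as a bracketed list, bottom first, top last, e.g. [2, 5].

(re-executing from step 3 with the substitution; state before step 3: [])
3. PUSH -81 -> [-81]
4. PUSH -47 -> [-81, -47]
5. PUSH 73 -> [-81, -47, 73]
6. PUSH 61 -> [-81, -47, 73, 61]

[-81, -47, 73, 61]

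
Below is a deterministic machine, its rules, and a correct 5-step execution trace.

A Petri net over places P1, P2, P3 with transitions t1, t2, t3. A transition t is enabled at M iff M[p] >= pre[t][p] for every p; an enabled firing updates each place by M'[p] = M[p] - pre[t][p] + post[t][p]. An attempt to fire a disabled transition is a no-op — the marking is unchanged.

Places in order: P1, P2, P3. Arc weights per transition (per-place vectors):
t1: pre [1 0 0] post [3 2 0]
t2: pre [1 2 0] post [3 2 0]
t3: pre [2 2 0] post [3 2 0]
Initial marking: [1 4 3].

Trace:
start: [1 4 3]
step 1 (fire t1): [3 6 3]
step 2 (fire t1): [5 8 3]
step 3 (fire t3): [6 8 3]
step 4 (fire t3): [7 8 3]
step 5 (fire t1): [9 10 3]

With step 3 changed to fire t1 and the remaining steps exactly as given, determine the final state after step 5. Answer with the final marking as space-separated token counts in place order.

(re-executing from step 3 with the substitution; state before step 3: [5 8 3])
step 3 (fire t1): [7 10 3]
step 4 (fire t3): [8 10 3]
step 5 (fire t1): [10 12 3]

10 12 3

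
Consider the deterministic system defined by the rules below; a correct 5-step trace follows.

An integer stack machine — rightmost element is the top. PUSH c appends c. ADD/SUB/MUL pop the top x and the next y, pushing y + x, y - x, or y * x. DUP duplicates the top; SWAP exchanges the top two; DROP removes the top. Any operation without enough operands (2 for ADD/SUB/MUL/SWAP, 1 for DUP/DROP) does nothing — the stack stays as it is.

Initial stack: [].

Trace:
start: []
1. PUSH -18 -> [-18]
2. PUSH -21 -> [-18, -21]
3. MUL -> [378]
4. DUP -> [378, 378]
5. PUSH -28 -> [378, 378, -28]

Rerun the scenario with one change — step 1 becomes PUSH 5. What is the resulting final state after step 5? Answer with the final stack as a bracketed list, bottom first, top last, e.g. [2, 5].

[-105, -105, -28]

(re-executing from step 1 with the substitution; state before step 1: [])
1. PUSH 5 -> [5]
2. PUSH -21 -> [5, -21]
3. MUL -> [-105]
4. DUP -> [-105, -105]
5. PUSH -28 -> [-105, -105, -28]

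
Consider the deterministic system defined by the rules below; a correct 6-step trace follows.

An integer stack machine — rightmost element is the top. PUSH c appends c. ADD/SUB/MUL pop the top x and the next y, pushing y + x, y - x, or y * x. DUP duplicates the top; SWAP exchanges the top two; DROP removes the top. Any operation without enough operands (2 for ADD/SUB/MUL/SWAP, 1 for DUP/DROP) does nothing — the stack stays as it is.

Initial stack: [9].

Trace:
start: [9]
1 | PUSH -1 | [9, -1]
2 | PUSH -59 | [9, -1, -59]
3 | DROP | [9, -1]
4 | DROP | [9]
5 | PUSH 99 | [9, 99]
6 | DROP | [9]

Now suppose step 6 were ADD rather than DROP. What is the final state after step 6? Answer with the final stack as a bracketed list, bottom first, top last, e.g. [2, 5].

[108]

(re-executing from step 6 with the substitution; state before step 6: [9, 99])
6 | ADD | [108]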